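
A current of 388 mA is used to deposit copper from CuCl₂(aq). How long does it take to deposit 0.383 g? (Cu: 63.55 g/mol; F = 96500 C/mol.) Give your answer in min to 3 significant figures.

n(Cu) = 0.383 / 63.55 = 0.006027 mol
Cu²⁺ + 2e⁻ → Cu, so n(e⁻) = 2 × 0.006027 = 0.01205 mol
Q = 0.01205 × 96500 = 1163 C
t = Q / I = 1163 / 0.388 = 2997 s = 50.0 min

50.0 min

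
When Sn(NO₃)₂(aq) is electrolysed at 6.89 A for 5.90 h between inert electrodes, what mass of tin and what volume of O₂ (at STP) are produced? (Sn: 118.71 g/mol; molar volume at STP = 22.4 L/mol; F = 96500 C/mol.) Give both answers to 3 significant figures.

Q = 6.89 × 21240 = 1.463×10^5 C; n(e⁻) = 1.463×10^5 / 96500 = 1.516 mol
Cathode: Sn²⁺ + 2e⁻ → Sn → n(Sn) = 1.516/2 = 0.7580 mol → 90.0 g
Anode: 2H₂O → O₂ + 4H⁺ + 4e⁻ → n(O₂) = 1.516/4 = 0.3790 mol → 8.49 L

90.0 g Sn; 8.49 L O₂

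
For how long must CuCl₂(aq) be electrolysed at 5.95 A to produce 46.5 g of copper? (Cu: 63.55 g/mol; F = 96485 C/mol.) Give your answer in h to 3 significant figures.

n(Cu) = 46.5 / 63.55 = 0.7317 mol
Cu²⁺ + 2e⁻ → Cu, so n(e⁻) = 2 × 0.7317 = 1.463 mol
Q = 1.463 × 96485 = 1.412×10^5 C
t = Q / I = 1.412×10^5 / 5.95 = 23730 s = 6.59 h

6.59 h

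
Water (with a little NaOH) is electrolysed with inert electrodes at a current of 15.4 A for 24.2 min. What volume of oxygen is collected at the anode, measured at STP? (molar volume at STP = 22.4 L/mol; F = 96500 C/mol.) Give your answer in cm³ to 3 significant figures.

Q = 15.4 A × 1452 s = 22360 C
Moles of electrons = 22360 / 96500 = 0.2317 mol
2H₂O → O₂ + 4H⁺ + 4e⁻, so n(O₂) = 0.2317 / 4 = 0.05793 mol
V = 0.05793 × 22.4 = 1.298 L
= 1300 cm³

1300 cm³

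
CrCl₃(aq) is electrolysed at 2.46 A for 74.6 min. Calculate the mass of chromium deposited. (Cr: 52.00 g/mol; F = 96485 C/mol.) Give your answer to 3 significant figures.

Charge passed = 2.46 × 4476 = 11010 C
n(e⁻) = Q/F = 11010/96485 = 0.1141 mol
Cr³⁺ + 3e⁻ → Cr, so n(Cr) = 0.1141 / 3 = 0.03803 mol
m = 0.03803 × 52.00 = 1.98 g

1.98 g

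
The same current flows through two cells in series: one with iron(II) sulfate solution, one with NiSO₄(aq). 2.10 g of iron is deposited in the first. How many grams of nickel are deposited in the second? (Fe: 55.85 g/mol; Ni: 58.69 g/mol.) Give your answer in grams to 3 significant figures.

2.21 g

n(Fe) = 2.10 / 55.85 = 0.03760 mol
Fe²⁺ + 2e⁻ → Fe, so n(e⁻) = 2 × 0.03760 = 0.07520 mol
In series, the same 0.07520 mol of electrons flows through the second cell.
Ni²⁺ + 2e⁻ → Ni, so n(Ni) = 0.07520 / 2 = 0.03760 mol
m(Ni) = 0.03760 × 58.69 = 2.21 g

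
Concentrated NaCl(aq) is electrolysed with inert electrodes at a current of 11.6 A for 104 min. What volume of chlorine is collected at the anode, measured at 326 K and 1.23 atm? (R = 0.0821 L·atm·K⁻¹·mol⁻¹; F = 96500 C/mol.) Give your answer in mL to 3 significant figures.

Q = It = 11.6 × 6240 = 72380 C
n(e⁻) = Q/F = 72380/96500 = 0.7501 mol
2Cl⁻ → Cl₂ + 2e⁻, so n(Cl₂) = 0.7501 / 2 = 0.3751 mol
V = nRT/P = 0.3751 × 0.0821 × 326 / 1.23 = 8.162 L
= 8160 mL

8160 mL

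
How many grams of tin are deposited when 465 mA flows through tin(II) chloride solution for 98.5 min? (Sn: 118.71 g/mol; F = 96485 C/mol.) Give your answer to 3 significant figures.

Q = It = 0.465 × 5910 = 2748 C
n(e⁻) = 2748 / 96485 = 0.02848 mol
Sn²⁺ + 2e⁻ → Sn, so n(Sn) = 0.02848 / 2 = 0.01424 mol
m = 0.01424 × 118.71 = 1.69 g

1.69 g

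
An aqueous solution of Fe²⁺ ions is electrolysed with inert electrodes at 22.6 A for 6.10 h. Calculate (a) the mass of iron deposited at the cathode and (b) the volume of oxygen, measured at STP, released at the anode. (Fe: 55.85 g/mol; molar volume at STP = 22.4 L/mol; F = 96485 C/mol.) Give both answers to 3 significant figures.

144 g Fe; 28.8 L O₂

Q = 22.6 × 21960 = 4.963×10^5 C; n(e⁻) = 4.963×10^5 / 96485 = 5.144 mol
Cathode: Fe²⁺ + 2e⁻ → Fe → n(Fe) = 5.144/2 = 2.572 mol → 144 g
Anode: 2H₂O → O₂ + 4H⁺ + 4e⁻ → n(O₂) = 5.144/4 = 1.286 mol → 28.8 L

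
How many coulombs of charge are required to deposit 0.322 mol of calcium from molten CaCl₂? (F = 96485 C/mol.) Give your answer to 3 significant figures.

62100 C

Ca²⁺ + 2e⁻ → Ca, so n(e⁻) = 2 × 0.322 = 0.6440 mol
Q = 0.6440 × 96485 = 62140 C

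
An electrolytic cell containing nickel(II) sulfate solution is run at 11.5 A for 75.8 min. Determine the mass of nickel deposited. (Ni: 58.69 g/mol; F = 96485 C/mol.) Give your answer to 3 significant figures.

15.9 g

Q = It = 11.5 × 4548 = 52300 C
n(e⁻) = Q/F = 52300/96485 = 0.5421 mol
Ni²⁺ + 2e⁻ → Ni, so n(Ni) = 0.5421 / 2 = 0.2711 mol
m = 0.2711 × 58.69 = 15.9 g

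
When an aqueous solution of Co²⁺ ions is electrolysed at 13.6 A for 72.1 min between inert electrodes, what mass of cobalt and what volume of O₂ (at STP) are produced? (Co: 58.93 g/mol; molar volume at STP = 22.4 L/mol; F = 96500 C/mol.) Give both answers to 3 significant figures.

18.0 g Co; 3.41 L O₂

Q = 13.6 × 4326 = 58830 C; n(e⁻) = 58830 / 96500 = 0.6096 mol
Cathode: Co²⁺ + 2e⁻ → Co → n(Co) = 0.6096/2 = 0.3048 mol → 18.0 g
Anode: 2H₂O → O₂ + 4H⁺ + 4e⁻ → n(O₂) = 0.6096/4 = 0.1524 mol → 3.41 L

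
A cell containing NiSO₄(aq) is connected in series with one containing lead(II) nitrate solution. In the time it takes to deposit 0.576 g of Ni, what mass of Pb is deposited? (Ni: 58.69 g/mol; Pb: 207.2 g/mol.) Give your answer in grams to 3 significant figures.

2.03 g

n(Ni) = 0.576 / 58.69 = 0.009814 mol
Ni²⁺ + 2e⁻ → Ni, so n(e⁻) = 2 × 0.009814 = 0.01963 mol
Since the cells are in series, n(e⁻) in the Pb cell is also 0.01963 mol.
Pb²⁺ + 2e⁻ → Pb, so n(Pb) = 0.01963 / 2 = 0.009815 mol
m(Pb) = 0.009815 × 207.2 = 2.03 g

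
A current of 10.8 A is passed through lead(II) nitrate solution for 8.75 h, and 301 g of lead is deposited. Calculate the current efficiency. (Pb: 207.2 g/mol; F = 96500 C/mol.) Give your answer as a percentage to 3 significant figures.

82.4%

Q = 10.8 × 31500 = 3.402×10^5 C
n(e⁻) = 3.402×10^5 / 96500 = 3.525 mol
Pb²⁺ + 2e⁻ → Pb, so theoretical n(Pb) = 1.763 mol → 365.3 g
Efficiency = 301 / 365.3 = 0.8240 = 82.4%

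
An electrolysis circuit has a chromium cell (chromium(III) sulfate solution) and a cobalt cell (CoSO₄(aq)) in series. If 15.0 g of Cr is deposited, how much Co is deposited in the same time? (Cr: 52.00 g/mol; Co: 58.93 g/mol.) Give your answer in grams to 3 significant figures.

n(Cr) = 15.0 / 52.00 = 0.2885 mol
Cr³⁺ + 3e⁻ → Cr, so n(e⁻) = 3 × 0.2885 = 0.8655 mol
In series, the same 0.8655 mol of electrons flows through the second cell.
Co²⁺ + 2e⁻ → Co, so n(Co) = 0.8655 / 2 = 0.4328 mol
m(Co) = 0.4328 × 58.93 = 25.5 g

25.5 g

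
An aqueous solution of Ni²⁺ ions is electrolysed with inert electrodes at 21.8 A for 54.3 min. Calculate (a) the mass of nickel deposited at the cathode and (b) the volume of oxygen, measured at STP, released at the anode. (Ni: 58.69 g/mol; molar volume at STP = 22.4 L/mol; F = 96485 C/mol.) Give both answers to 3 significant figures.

21.6 g Ni; 4.12 L O₂

Q = 21.8 × 3258 = 71020 C; n(e⁻) = 71020 / 96485 = 0.7361 mol
Cathode: Ni²⁺ + 2e⁻ → Ni → n(Ni) = 0.7361/2 = 0.3681 mol → 21.6 g
Anode: 2H₂O → O₂ + 4H⁺ + 4e⁻ → n(O₂) = 0.7361/4 = 0.1840 mol → 4.12 L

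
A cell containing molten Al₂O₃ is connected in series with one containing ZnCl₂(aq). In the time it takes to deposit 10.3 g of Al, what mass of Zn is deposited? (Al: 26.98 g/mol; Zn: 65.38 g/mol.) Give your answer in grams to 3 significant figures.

37.4 g

n(Al) = 10.3 / 26.98 = 0.3818 mol
Al³⁺ + 3e⁻ → Al, so n(e⁻) = 3 × 0.3818 = 1.145 mol
In series, the same 1.145 mol of electrons flows through the second cell.
Zn²⁺ + 2e⁻ → Zn, so n(Zn) = 1.145 / 2 = 0.5725 mol
m(Zn) = 0.5725 × 65.38 = 37.4 g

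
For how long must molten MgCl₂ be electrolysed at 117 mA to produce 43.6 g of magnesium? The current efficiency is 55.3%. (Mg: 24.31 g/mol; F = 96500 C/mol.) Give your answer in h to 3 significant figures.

n(Mg) = 43.6 / 24.31 = 1.794 mol
Mg²⁺ + 2e⁻ → Mg, so n(e⁻) = 2 × 1.794 = 3.588 mol
Q = 3.588 × 96500 / 0.553 = 6.261×10^5 C
t = Q / I = 6.261×10^5 / 0.117 = 5.351×10^6 s = 1490 h

1490 h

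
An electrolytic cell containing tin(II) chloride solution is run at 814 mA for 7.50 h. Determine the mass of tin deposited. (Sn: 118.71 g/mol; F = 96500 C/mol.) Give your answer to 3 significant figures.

Q = It = 0.814 × 27000 = 21980 C
n(e⁻) = 21980 / 96500 = 0.2278 mol
Sn²⁺ + 2e⁻ → Sn, so n(Sn) = 0.2278 / 2 = 0.1139 mol
m = 0.1139 × 118.71 = 13.5 g

13.5 g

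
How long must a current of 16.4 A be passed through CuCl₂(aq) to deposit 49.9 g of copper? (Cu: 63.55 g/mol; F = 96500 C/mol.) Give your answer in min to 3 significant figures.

n(Cu) = 49.9 / 63.55 = 0.7852 mol
Cu²⁺ + 2e⁻ → Cu, so n(e⁻) = 2 × 0.7852 = 1.570 mol
Q = 1.570 × 96500 = 1.515×10^5 C
t = Q / I = 1.515×10^5 / 16.4 = 9238 s = 154 min

154 min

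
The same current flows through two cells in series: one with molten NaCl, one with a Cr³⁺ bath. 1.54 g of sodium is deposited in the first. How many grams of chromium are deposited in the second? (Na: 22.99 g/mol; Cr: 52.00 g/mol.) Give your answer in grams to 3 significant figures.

n(Na) = 1.54 / 22.99 = 0.06699 mol
Na⁺ + e⁻ → Na, so n(e⁻) = 0.06699 mol
In series, the same 0.06699 mol of electrons flows through the second cell.
Cr³⁺ + 3e⁻ → Cr, so n(Cr) = 0.06699 / 3 = 0.02233 mol
m(Cr) = 0.02233 × 52.00 = 1.16 g

1.16 g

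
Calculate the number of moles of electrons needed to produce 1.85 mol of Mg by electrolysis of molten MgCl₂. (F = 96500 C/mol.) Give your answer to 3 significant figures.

Mg²⁺ + 2e⁻ → Mg, so n(e⁻) = 2 × 1.85 = 3.700 mol

3.70 mol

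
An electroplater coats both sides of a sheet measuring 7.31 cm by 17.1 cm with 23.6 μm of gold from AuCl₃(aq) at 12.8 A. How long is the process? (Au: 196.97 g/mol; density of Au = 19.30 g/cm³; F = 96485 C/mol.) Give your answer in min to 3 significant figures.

Plated area = 2 × 7.31 × 17.1 = 250.0 cm²
Volume = 250.0 × 23.6×10⁻⁴ cm = 0.5900 cm³
m(Au) = 0.5900 × 19.30 = 11.39 g
n(Au) = 11.39 / 196.97 = 0.05783 mol; n(e⁻) = 3 × 0.05783 = 0.1735 mol
Q = 0.1735 × 96485 = 16740 C
t = 16740 / 12.8 = 1308 s = 21.8 min

21.8 min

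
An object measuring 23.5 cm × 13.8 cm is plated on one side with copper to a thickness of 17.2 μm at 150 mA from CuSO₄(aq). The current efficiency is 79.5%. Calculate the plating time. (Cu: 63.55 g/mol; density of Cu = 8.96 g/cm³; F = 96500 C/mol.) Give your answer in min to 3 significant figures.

Plated area = 23.5 × 13.8 = 324.3 cm²
Volume = 324.3 × 17.2×10⁻⁴ cm = 0.5578 cm³
m(Cu) = 0.5578 × 8.96 = 4.998 g
n(Cu) = 4.998 / 63.55 = 0.07865 mol; n(e⁻) = 2 × 0.07865 = 0.1573 mol
Q = 0.1573 × 96500 / 0.795 = 19090 C
t = 19090 / 0.150 = 1.273×10^5 s = 2120 min

2120 min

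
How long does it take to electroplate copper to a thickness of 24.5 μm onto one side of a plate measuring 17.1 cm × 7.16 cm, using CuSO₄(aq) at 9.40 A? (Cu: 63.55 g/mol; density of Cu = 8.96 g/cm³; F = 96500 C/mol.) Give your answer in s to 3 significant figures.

868 s

Plated area = 17.1 × 7.16 = 122.4 cm²
Volume = 122.4 × 24.5×10⁻⁴ cm = 0.2999 cm³
m(Cu) = 0.2999 × 8.96 = 2.687 g
n(Cu) = 2.687 / 63.55 = 0.04228 mol; n(e⁻) = 2 × 0.04228 = 0.08456 mol
Q = 0.08456 × 96500 = 8160 C
t = 8160 / 9.40 = 868.1 s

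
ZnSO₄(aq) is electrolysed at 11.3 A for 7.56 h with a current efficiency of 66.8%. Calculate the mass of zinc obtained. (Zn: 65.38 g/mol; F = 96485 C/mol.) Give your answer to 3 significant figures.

Q = 11.3 × 27216 = 3.075×10^5 C
n(e⁻) = 3.075×10^5 / 96485 = 3.187 mol
Zn²⁺ + 2e⁻ → Zn, so theoretical m(Zn) = 1.594 × 65.38 = 104.2 g
Actual mass = 66.8% × 104.2 = 69.6 g

69.6 g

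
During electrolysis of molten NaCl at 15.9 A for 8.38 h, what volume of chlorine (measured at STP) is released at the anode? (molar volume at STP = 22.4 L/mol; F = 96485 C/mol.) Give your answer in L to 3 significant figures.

55.7 L

Q = It = 15.9 × 30168 = 4.797×10^5 C
Moles of electrons = 4.797×10^5 / 96485 = 4.972 mol
2Cl⁻ → Cl₂ + 2e⁻, so n(Cl₂) = 4.972 / 2 = 2.486 mol
V = 2.486 × 22.4 = 55.69 L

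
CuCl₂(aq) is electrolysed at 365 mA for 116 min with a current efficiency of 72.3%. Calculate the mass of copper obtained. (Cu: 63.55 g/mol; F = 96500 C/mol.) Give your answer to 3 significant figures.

0.605 g

Q = 0.365 × 6960 = 2540 C
n(e⁻) = 2540 / 96500 = 0.02632 mol
Cu²⁺ + 2e⁻ → Cu, so theoretical m(Cu) = 0.01316 × 63.55 = 0.8363 g
Actual mass = 72.3% × 0.8363 = 0.605 g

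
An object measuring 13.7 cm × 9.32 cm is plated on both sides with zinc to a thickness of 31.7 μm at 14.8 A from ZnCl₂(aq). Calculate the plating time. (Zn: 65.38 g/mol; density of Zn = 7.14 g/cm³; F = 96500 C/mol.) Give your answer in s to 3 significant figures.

Plated area = 2 × 13.7 × 9.32 = 255.4 cm²
Volume = 255.4 × 31.7×10⁻⁴ cm = 0.8096 cm³
m(Zn) = 0.8096 × 7.14 = 5.781 g
n(Zn) = 5.781 / 65.38 = 0.08842 mol; n(e⁻) = 2 × 0.08842 = 0.1768 mol
Q = 0.1768 × 96500 = 17060 C
t = 17060 / 14.8 = 1153 s

1150 s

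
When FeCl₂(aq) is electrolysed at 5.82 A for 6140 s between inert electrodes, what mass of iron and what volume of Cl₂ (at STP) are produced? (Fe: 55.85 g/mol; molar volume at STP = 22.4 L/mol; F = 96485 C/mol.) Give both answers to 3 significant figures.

Q = 5.82 × 6140 = 35730 C; n(e⁻) = 35730 / 96485 = 0.3703 mol
Cathode: Fe²⁺ + 2e⁻ → Fe → n(Fe) = 0.3703/2 = 0.1852 mol → 10.3 g
Anode: 2Cl⁻ → Cl₂ + 2e⁻ → n(Cl₂) = 0.3703/2 = 0.1852 mol → 4.15 L

10.3 g Fe; 4.15 L Cl₂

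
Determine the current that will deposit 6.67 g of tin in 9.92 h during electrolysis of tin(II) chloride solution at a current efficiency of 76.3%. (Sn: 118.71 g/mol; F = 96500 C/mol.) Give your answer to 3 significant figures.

n(Sn) = 6.67 / 118.71 = 0.05619 mol
Sn²⁺ + 2e⁻ → Sn, so n(e⁻) = 2 × 0.05619 = 0.1124 mol
Q = 0.1124 × 96500 / 0.763 = 14220 C
I = Q / t = 14220 / 35712 s = 0.398 A

0.398 A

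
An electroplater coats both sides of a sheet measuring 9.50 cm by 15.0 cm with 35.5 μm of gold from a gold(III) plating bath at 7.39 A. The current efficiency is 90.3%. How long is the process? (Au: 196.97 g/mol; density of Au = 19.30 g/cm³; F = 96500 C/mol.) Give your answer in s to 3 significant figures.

4300 s

Plated area = 2 × 9.50 × 15.0 = 285.0 cm²
Volume = 285.0 × 35.5×10⁻⁴ cm = 1.012 cm³
m(Au) = 1.012 × 19.30 = 19.53 g
n(Au) = 19.53 / 196.97 = 0.09915 mol; n(e⁻) = 3 × 0.09915 = 0.2975 mol
Q = 0.2975 × 96500 / 0.903 = 31790 C
t = 31790 / 7.39 = 4302 s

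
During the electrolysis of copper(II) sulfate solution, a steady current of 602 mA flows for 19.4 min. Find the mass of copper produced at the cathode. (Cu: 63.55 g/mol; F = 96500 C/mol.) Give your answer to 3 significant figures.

Q = It = 0.602 × 1164 = 700.7 C
Moles of electrons = 700.7 / 96500 = 0.007261 mol
Cu²⁺ + 2e⁻ → Cu, so n(Cu) = 0.007261 / 2 = 0.003631 mol
m = 0.003631 × 63.55 = 0.231 g

0.231 g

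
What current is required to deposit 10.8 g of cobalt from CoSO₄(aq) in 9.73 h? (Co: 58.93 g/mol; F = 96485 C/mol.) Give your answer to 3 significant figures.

1.01 A

n(Co) = 10.8 / 58.93 = 0.1833 mol
Co²⁺ + 2e⁻ → Co, so n(e⁻) = 2 × 0.1833 = 0.3666 mol
Q = 0.3666 × 96485 = 35370 C
I = Q / t = 35370 / 35028 s = 1.01 A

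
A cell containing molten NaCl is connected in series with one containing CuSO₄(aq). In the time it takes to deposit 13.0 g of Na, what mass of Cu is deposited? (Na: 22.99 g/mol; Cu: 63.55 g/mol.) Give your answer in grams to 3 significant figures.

n(Na) = 13.0 / 22.99 = 0.5655 mol
Na⁺ + e⁻ → Na, so n(e⁻) = 0.5655 mol
The cells are in series, so the same charge (and hence the same n(e⁻) = 0.5655 mol) passes through both.
Cu²⁺ + 2e⁻ → Cu, so n(Cu) = 0.5655 / 2 = 0.2828 mol
m(Cu) = 0.2828 × 63.55 = 18.0 g

18.0 g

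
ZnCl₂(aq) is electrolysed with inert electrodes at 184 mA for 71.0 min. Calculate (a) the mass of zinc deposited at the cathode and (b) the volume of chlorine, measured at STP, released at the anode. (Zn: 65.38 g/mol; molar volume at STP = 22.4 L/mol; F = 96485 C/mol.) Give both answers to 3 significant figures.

Q = 0.184 × 4260 = 783.8 C; n(e⁻) = 783.8 / 96485 = 0.008124 mol
Cathode: Zn²⁺ + 2e⁻ → Zn → n(Zn) = 0.008124/2 = 0.004062 mol → 0.266 g
Anode: 2Cl⁻ → Cl₂ + 2e⁻ → n(Cl₂) = 0.008124/2 = 0.004062 mol → 0.0910 L

0.266 g Zn; 0.0910 L Cl₂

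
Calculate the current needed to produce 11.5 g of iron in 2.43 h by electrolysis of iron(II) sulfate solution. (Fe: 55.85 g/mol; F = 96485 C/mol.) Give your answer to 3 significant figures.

n(Fe) = 11.5 / 55.85 = 0.2059 mol
Fe²⁺ + 2e⁻ → Fe, so n(e⁻) = 2 × 0.2059 = 0.4118 mol
Q = 0.4118 × 96485 = 39730 C
I = Q / t = 39730 / 8748 s = 4.54 A

4.54 A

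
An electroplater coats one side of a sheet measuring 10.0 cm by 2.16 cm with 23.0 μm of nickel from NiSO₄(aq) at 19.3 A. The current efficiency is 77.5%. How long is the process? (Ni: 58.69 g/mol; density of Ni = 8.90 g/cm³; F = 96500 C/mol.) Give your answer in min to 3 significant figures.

1.62 min

Plated area = 10.0 × 2.16 = 21.60 cm²
Volume = 21.60 × 23.0×10⁻⁴ cm = 0.04968 cm³
m(Ni) = 0.04968 × 8.90 = 0.4422 g
n(Ni) = 0.4422 / 58.69 = 0.007535 mol; n(e⁻) = 2 × 0.007535 = 0.01507 mol
Q = 0.01507 × 96500 / 0.775 = 1876 C
t = 1876 / 19.3 = 97.20 s = 1.62 min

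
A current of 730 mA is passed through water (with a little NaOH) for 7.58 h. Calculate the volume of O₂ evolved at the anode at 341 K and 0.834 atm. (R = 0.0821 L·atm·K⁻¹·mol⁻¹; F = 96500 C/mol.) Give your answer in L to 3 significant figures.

Charge passed = 0.730 × 27288 = 19920 C
n(e⁻) = 19920 / 96500 = 0.2064 mol
2H₂O → O₂ + 4H⁺ + 4e⁻, so n(O₂) = 0.2064 / 4 = 0.05160 mol
V = nRT/P = 0.05160 × 0.0821 × 341 / 0.834 = 1.732 L

1.73 L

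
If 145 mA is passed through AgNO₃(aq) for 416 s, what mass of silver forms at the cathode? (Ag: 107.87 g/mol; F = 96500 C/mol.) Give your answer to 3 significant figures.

Q = 0.145 A × 416 s = 60.32 C
n(e⁻) = 60.32 / 96500 = 6.251×10^-4 mol
Ag⁺ + e⁻ → Ag, so n(Ag) = 6.251×10^-4 mol
m = 6.251×10^-4 × 107.87 = 0.0674 g

0.0674 g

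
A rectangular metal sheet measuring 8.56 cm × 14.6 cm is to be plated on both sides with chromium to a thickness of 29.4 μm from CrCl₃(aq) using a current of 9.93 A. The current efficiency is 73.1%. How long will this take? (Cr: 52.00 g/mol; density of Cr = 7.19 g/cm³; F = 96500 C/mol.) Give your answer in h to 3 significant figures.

1.13 h

Plated area = 2 × 8.56 × 14.6 = 250.0 cm²
Volume = 250.0 × 29.4×10⁻⁴ cm = 0.7350 cm³
m(Cr) = 0.7350 × 7.19 = 5.285 g
n(Cr) = 5.285 / 52.00 = 0.1016 mol; n(e⁻) = 3 × 0.1016 = 0.3048 mol
Q = 0.3048 × 96500 / 0.731 = 40240 C
t = 40240 / 9.93 = 4052 s = 1.13 h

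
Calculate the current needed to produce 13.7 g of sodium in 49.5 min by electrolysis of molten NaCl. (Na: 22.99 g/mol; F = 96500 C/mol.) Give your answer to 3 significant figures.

19.4 A

n(Na) = 13.7 / 22.99 = 0.5959 mol
Na⁺ + e⁻ → Na, so n(e⁻) = 0.5959 mol
Q = 0.5959 × 96500 = 57500 C
I = Q / t = 57500 / 2970 s = 19.4 A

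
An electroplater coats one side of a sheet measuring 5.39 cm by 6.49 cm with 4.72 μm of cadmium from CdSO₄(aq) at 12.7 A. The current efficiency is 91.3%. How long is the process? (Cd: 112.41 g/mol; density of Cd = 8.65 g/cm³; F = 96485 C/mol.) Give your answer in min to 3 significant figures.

Plated area = 5.39 × 6.49 = 34.98 cm²
Volume = 34.98 × 4.72×10⁻⁴ cm = 0.01651 cm³
m(Cd) = 0.01651 × 8.65 = 0.1428 g
n(Cd) = 0.1428 / 112.41 = 0.001270 mol; n(e⁻) = 2 × 0.001270 = 0.002540 mol
Q = 0.002540 × 96485 / 0.913 = 268.4 C
t = 268.4 / 12.7 = 21.13 s = 0.352 min

0.352 min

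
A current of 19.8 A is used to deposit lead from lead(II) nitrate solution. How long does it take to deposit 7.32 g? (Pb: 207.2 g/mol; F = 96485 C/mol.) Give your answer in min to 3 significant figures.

5.74 min

n(Pb) = 7.32 / 207.2 = 0.03533 mol
Pb²⁺ + 2e⁻ → Pb, so n(e⁻) = 2 × 0.03533 = 0.07066 mol
Q = 0.07066 × 96485 = 6818 C
t = Q / I = 6818 / 19.8 = 344.3 s = 5.74 min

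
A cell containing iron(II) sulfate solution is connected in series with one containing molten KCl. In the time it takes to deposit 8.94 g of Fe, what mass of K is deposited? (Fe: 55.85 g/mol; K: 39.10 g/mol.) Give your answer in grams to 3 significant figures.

n(Fe) = 8.94 / 55.85 = 0.1601 mol
Fe²⁺ + 2e⁻ → Fe, so n(e⁻) = 2 × 0.1601 = 0.3202 mol
Same current for the same time ⇒ same n(e⁻) = 0.3202 mol in both cells.
K⁺ + e⁻ → K, so n(K) = 0.3202 mol
m(K) = 0.3202 × 39.10 = 12.5 g

12.5 g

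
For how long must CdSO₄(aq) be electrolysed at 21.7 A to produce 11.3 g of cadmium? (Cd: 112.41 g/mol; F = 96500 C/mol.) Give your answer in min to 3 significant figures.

14.9 min

n(Cd) = 11.3 / 112.41 = 0.1005 mol
Cd²⁺ + 2e⁻ → Cd, so n(e⁻) = 2 × 0.1005 = 0.2010 mol
Q = 0.2010 × 96500 = 19400 C
t = Q / I = 19400 / 21.7 = 894.0 s = 14.9 min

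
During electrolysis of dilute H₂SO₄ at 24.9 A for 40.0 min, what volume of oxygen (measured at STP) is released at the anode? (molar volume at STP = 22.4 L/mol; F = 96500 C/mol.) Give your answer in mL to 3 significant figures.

3470 mL

Q = 24.9 A × 2400 s = 59760 C
n(e⁻) = 59760 / 96500 = 0.6193 mol
2H₂O → O₂ + 4H⁺ + 4e⁻, so n(O₂) = 0.6193 / 4 = 0.1548 mol
V = 0.1548 × 22.4 = 3.468 L
= 3470 mL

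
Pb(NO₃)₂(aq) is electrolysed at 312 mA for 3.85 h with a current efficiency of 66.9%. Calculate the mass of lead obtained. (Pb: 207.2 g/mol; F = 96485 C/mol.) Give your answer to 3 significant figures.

Q = 0.312 × 13860 = 4324 C
n(e⁻) = 4324 / 96485 = 0.04482 mol
Pb²⁺ + 2e⁻ → Pb, so theoretical m(Pb) = 0.02241 × 207.2 = 4.643 g
Actual mass = 66.9% × 4.643 = 3.11 g

3.11 g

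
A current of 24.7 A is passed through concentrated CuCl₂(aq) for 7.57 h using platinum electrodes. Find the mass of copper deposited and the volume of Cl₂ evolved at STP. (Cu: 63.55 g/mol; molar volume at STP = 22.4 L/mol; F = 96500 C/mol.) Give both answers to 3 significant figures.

222 g Cu; 78.1 L Cl₂

Q = 24.7 × 27252 = 6.731×10^5 C; n(e⁻) = 6.731×10^5 / 96500 = 6.975 mol
Cathode: Cu²⁺ + 2e⁻ → Cu → n(Cu) = 6.975/2 = 3.488 mol → 222 g
Anode: 2Cl⁻ → Cl₂ + 2e⁻ → n(Cl₂) = 6.975/2 = 3.488 mol → 78.1 L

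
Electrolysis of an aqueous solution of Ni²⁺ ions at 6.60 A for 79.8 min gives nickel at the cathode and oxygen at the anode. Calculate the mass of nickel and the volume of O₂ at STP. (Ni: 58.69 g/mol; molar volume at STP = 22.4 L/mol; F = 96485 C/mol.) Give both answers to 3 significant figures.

Q = 6.60 × 4788 = 31600 C; n(e⁻) = 31600 / 96485 = 0.3275 mol
Cathode: Ni²⁺ + 2e⁻ → Ni → n(Ni) = 0.3275/2 = 0.1638 mol → 9.61 g
Anode: 2H₂O → O₂ + 4H⁺ + 4e⁻ → n(O₂) = 0.3275/4 = 0.08188 mol → 1.83 L

9.61 g Ni; 1.83 L O₂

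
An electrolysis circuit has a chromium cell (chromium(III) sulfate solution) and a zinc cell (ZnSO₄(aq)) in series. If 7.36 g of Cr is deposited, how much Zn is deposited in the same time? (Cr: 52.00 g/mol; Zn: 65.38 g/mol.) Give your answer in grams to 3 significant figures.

n(Cr) = 7.36 / 52.00 = 0.1415 mol
Cr³⁺ + 3e⁻ → Cr, so n(e⁻) = 3 × 0.1415 = 0.4245 mol
Same current for the same time ⇒ same n(e⁻) = 0.4245 mol in both cells.
Zn²⁺ + 2e⁻ → Zn, so n(Zn) = 0.4245 / 2 = 0.2123 mol
m(Zn) = 0.2123 × 65.38 = 13.9 g

13.9 g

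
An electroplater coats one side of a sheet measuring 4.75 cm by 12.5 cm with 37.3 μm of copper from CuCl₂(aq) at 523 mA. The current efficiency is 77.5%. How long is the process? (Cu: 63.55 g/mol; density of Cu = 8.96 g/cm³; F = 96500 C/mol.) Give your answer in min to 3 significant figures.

248 min

Plated area = 4.75 × 12.5 = 59.38 cm²
Volume = 59.38 × 37.3×10⁻⁴ cm = 0.2215 cm³
m(Cu) = 0.2215 × 8.96 = 1.985 g
n(Cu) = 1.985 / 63.55 = 0.03124 mol; n(e⁻) = 2 × 0.03124 = 0.06248 mol
Q = 0.06248 × 96500 / 0.775 = 7780 C
t = 7780 / 0.523 = 14880 s = 248 min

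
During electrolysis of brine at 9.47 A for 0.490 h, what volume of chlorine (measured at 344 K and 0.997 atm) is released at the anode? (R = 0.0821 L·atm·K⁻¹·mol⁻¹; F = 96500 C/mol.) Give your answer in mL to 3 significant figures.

2450 mL

Q = 9.47 A × 1764 s = 16710 C
n(e⁻) = Q/F = 16710/96500 = 0.1732 mol
2Cl⁻ → Cl₂ + 2e⁻, so n(Cl₂) = 0.1732 / 2 = 0.08660 mol
V = nRT/P = 0.08660 × 0.0821 × 344 / 0.997 = 2.453 L
= 2450 mL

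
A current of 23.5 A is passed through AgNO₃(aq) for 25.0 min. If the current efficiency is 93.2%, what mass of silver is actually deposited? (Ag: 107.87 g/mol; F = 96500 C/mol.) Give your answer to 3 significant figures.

Q = 23.5 × 1500 = 35250 C
n(e⁻) = 35250 / 96500 = 0.3653 mol
Ag⁺ + e⁻ → Ag, so theoretical m(Ag) = 0.3653 × 107.87 = 39.40 g
Actual mass = 93.2% × 39.40 = 36.7 g

36.7 g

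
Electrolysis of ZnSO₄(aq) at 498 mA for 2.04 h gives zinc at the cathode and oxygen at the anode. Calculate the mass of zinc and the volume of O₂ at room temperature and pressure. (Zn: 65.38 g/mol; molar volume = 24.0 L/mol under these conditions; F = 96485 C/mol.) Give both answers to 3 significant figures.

1.24 g Zn; 0.227 L O₂

Q = 0.498 × 7344 = 3657 C; n(e⁻) = 3657 / 96485 = 0.03790 mol
Cathode: Zn²⁺ + 2e⁻ → Zn → n(Zn) = 0.03790/2 = 0.01895 mol → 1.24 g
Anode: 2H₂O → O₂ + 4H⁺ + 4e⁻ → n(O₂) = 0.03790/4 = 0.009475 mol → 0.227 L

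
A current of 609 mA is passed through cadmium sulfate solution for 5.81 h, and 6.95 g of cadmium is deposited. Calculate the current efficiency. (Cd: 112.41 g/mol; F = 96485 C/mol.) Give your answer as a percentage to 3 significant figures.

93.7%

Q = 0.609 × 20916 = 12740 C
n(e⁻) = 12740 / 96485 = 0.1320 mol
Cd²⁺ + 2e⁻ → Cd, so theoretical n(Cd) = 0.06600 mol → 7.419 g
Efficiency = 6.95 / 7.419 = 0.9368 = 93.7%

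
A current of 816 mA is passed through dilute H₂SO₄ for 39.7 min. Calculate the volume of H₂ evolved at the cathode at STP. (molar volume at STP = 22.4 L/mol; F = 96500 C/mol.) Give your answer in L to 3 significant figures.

Charge passed = 0.816 × 2382 = 1944 C
n(e⁻) = Q/F = 1944/96500 = 0.02015 mol
2H⁺ + 2e⁻ → H₂, so n(H₂) = 0.02015 / 2 = 0.01008 mol
V = 0.01008 × 22.4 = 0.2258 L

0.226 L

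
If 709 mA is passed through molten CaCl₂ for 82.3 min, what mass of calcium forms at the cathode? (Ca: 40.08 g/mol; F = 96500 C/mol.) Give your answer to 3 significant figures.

Q = 0.709 A × 4938 s = 3501 C
Moles of electrons = 3501 / 96500 = 0.03628 mol
Ca²⁺ + 2e⁻ → Ca, so n(Ca) = 0.03628 / 2 = 0.01814 mol
m = 0.01814 × 40.08 = 0.727 g

0.727 g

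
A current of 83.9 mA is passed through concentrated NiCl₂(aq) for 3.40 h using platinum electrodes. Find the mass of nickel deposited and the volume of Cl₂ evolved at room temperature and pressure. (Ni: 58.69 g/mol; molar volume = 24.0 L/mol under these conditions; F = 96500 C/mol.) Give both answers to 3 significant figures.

Q = 0.0839 × 12240 = 1027 C; n(e⁻) = 1027 / 96500 = 0.01064 mol
Cathode: Ni²⁺ + 2e⁻ → Ni → n(Ni) = 0.01064/2 = 0.005320 mol → 0.312 g
Anode: 2Cl⁻ → Cl₂ + 2e⁻ → n(Cl₂) = 0.01064/2 = 0.005320 mol → 0.128 L

0.312 g Ni; 0.128 L Cl₂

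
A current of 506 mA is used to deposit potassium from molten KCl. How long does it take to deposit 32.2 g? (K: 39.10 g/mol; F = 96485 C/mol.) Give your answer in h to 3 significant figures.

n(K) = 32.2 / 39.10 = 0.8235 mol
K⁺ + e⁻ → K, so n(e⁻) = 0.8235 mol
Q = 0.8235 × 96485 = 79460 C
t = Q / I = 79460 / 0.506 = 1.570×10^5 s = 43.6 h

43.6 h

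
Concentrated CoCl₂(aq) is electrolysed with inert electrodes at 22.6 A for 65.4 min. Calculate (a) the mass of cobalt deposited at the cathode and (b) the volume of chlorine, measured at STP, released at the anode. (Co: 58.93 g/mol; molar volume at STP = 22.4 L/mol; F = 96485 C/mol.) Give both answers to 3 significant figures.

27.1 g Co; 10.3 L Cl₂

Q = 22.6 × 3924 = 88680 C; n(e⁻) = 88680 / 96485 = 0.9191 mol
Cathode: Co²⁺ + 2e⁻ → Co → n(Co) = 0.9191/2 = 0.4596 mol → 27.1 g
Anode: 2Cl⁻ → Cl₂ + 2e⁻ → n(Cl₂) = 0.9191/2 = 0.4596 mol → 10.3 L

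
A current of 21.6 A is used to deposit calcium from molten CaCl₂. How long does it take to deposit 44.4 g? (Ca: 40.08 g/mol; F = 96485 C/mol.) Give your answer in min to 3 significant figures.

165 min

n(Ca) = 44.4 / 40.08 = 1.108 mol
Ca²⁺ + 2e⁻ → Ca, so n(e⁻) = 2 × 1.108 = 2.216 mol
Q = 2.216 × 96485 = 2.138×10^5 C
t = Q / I = 2.138×10^5 / 21.6 = 9898 s = 165 min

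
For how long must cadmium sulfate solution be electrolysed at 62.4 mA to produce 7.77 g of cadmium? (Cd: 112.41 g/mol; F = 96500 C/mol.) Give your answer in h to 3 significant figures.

59.4 h

n(Cd) = 7.77 / 112.41 = 0.06912 mol
Cd²⁺ + 2e⁻ → Cd, so n(e⁻) = 2 × 0.06912 = 0.1382 mol
Q = 0.1382 × 96500 = 13340 C
t = Q / I = 13340 / 0.0624 = 2.138×10^5 s = 59.4 h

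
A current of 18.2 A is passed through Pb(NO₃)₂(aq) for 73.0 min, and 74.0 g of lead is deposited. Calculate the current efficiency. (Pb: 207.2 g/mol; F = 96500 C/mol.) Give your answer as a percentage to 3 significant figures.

86.5%

Q = 18.2 × 4380 = 79720 C
n(e⁻) = 79720 / 96500 = 0.8261 mol
Pb²⁺ + 2e⁻ → Pb, so theoretical n(Pb) = 0.4131 mol → 85.59 g
Efficiency = 74.0 / 85.59 = 0.8646 = 86.5%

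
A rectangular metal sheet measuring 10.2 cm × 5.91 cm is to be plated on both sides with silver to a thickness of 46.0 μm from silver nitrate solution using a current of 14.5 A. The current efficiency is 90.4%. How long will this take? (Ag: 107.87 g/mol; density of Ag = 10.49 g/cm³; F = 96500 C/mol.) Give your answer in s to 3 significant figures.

Plated area = 2 × 10.2 × 5.91 = 120.6 cm²
Volume = 120.6 × 46.0×10⁻⁴ cm = 0.5548 cm³
m(Ag) = 0.5548 × 10.49 = 5.820 g
n(Ag) = 5.820 / 107.87 = 0.05395 mol; n(e⁻) = 0.05395 mol
Q = 0.05395 × 96500 / 0.904 = 5759 C
t = 5759 / 14.5 = 397.2 s

397 s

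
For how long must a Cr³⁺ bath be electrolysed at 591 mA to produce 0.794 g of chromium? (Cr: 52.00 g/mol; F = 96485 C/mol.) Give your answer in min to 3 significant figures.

n(Cr) = 0.794 / 52.00 = 0.01527 mol
Cr³⁺ + 3e⁻ → Cr, so n(e⁻) = 3 × 0.01527 = 0.04581 mol
Q = 0.04581 × 96485 = 4420 C
t = Q / I = 4420 / 0.591 = 7479 s = 125 min

125 min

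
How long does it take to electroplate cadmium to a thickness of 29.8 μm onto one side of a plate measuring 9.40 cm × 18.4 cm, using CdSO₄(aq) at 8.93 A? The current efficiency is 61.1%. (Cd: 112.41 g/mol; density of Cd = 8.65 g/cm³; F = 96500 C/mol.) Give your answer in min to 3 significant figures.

23.4 min

Plated area = 9.40 × 18.4 = 173.0 cm²
Volume = 173.0 × 29.8×10⁻⁴ cm = 0.5155 cm³
m(Cd) = 0.5155 × 8.65 = 4.459 g
n(Cd) = 4.459 / 112.41 = 0.03967 mol; n(e⁻) = 2 × 0.03967 = 0.07934 mol
Q = 0.07934 × 96500 / 0.611 = 12530 C
t = 12530 / 8.93 = 1403 s = 23.4 min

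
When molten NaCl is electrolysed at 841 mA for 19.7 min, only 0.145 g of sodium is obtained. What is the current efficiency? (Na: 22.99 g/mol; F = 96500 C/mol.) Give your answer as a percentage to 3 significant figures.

Q = 0.841 × 1182 = 994.1 C
n(e⁻) = 994.1 / 96500 = 0.01030 mol
Na⁺ + e⁻ → Na, so theoretical n(Na) = 0.01030 mol → 0.2368 g
Efficiency = 0.145 / 0.2368 = 0.6123 = 61.2%

61.2%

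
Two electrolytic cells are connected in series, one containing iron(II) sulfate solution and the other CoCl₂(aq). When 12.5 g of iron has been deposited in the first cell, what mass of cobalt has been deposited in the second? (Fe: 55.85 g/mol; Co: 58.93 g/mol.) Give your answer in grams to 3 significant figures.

13.2 g

n(Fe) = 12.5 / 55.85 = 0.2238 mol
Fe²⁺ + 2e⁻ → Fe, so n(e⁻) = 2 × 0.2238 = 0.4476 mol
The cells are in series, so the same charge (and hence the same n(e⁻) = 0.4476 mol) passes through both.
Co²⁺ + 2e⁻ → Co, so n(Co) = 0.4476 / 2 = 0.2238 mol
m(Co) = 0.2238 × 58.93 = 13.2 g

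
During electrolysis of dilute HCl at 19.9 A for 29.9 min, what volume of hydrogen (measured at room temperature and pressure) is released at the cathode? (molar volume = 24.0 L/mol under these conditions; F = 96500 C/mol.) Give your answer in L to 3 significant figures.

4.44 L

Q = It = 19.9 × 1794 = 35700 C
Moles of electrons = 35700 / 96500 = 0.3699 mol
2H⁺ + 2e⁻ → H₂, so n(H₂) = 0.3699 / 2 = 0.1850 mol
V = 0.1850 × 24.0 = 4.440 L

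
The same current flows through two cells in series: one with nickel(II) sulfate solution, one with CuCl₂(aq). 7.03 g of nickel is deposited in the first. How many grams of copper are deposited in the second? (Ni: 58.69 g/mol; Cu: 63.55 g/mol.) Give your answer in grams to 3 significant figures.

n(Ni) = 7.03 / 58.69 = 0.1198 mol
Ni²⁺ + 2e⁻ → Ni, so n(e⁻) = 2 × 0.1198 = 0.2396 mol
Same current for the same time ⇒ same n(e⁻) = 0.2396 mol in both cells.
Cu²⁺ + 2e⁻ → Cu, so n(Cu) = 0.2396 / 2 = 0.1198 mol
m(Cu) = 0.1198 × 63.55 = 7.61 g

7.61 g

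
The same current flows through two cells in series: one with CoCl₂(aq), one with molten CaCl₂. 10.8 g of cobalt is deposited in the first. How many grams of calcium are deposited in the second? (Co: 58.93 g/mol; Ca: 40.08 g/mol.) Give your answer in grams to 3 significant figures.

n(Co) = 10.8 / 58.93 = 0.1833 mol
Co²⁺ + 2e⁻ → Co, so n(e⁻) = 2 × 0.1833 = 0.3666 mol
Since the cells are in series, n(e⁻) in the Ca cell is also 0.3666 mol.
Ca²⁺ + 2e⁻ → Ca, so n(Ca) = 0.3666 / 2 = 0.1833 mol
m(Ca) = 0.1833 × 40.08 = 7.35 g

7.35 g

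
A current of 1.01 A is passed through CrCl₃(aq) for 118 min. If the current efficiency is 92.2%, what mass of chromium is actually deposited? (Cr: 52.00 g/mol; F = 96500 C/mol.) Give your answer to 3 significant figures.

Q = 1.01 × 7080 = 7151 C
n(e⁻) = 7151 / 96500 = 0.07410 mol
Cr³⁺ + 3e⁻ → Cr, so theoretical m(Cr) = 0.02470 × 52.00 = 1.284 g
Actual mass = 92.2% × 1.284 = 1.18 g

1.18 g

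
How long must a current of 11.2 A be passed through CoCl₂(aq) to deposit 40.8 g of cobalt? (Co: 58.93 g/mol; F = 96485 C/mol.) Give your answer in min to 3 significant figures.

n(Co) = 40.8 / 58.93 = 0.6923 mol
Co²⁺ + 2e⁻ → Co, so n(e⁻) = 2 × 0.6923 = 1.385 mol
Q = 1.385 × 96485 = 1.336×10^5 C
t = Q / I = 1.336×10^5 / 11.2 = 11930 s = 199 min

199 min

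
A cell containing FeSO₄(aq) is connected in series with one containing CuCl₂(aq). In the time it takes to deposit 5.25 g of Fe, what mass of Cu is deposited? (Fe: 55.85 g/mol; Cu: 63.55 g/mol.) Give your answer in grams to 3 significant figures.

5.97 g

n(Fe) = 5.25 / 55.85 = 0.09400 mol
Fe²⁺ + 2e⁻ → Fe, so n(e⁻) = 2 × 0.09400 = 0.1880 mol
In series, the same 0.1880 mol of electrons flows through the second cell.
Cu²⁺ + 2e⁻ → Cu, so n(Cu) = 0.1880 / 2 = 0.09400 mol
m(Cu) = 0.09400 × 63.55 = 5.97 g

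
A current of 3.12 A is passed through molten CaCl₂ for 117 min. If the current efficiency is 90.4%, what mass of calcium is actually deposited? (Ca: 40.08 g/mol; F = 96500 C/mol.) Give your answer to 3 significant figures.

Q = 3.12 × 7020 = 21900 C
n(e⁻) = 21900 / 96500 = 0.2269 mol
Ca²⁺ + 2e⁻ → Ca, so theoretical m(Ca) = 0.1135 × 40.08 = 4.549 g
Actual mass = 90.4% × 4.549 = 4.11 g

4.11 g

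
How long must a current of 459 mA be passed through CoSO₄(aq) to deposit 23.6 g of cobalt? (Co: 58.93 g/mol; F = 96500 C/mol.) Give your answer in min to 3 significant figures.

n(Co) = 23.6 / 58.93 = 0.4005 mol
Co²⁺ + 2e⁻ → Co, so n(e⁻) = 2 × 0.4005 = 0.8010 mol
Q = 0.8010 × 96500 = 77300 C
t = Q / I = 77300 / 0.459 = 1.684×10^5 s = 2810 min

2810 min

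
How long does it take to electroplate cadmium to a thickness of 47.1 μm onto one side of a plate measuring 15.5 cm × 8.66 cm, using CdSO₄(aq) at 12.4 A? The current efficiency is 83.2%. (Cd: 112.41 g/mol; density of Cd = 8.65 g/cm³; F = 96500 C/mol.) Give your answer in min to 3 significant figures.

Plated area = 15.5 × 8.66 = 134.2 cm²
Volume = 134.2 × 47.1×10⁻⁴ cm = 0.6321 cm³
m(Cd) = 0.6321 × 8.65 = 5.468 g
n(Cd) = 5.468 / 112.41 = 0.04864 mol; n(e⁻) = 2 × 0.04864 = 0.09728 mol
Q = 0.09728 × 96500 / 0.832 = 11280 C
t = 11280 / 12.4 = 909.7 s = 15.2 min

15.2 min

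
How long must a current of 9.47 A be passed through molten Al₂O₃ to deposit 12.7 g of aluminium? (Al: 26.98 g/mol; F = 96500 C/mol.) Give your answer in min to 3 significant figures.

n(Al) = 12.7 / 26.98 = 0.4707 mol
Al³⁺ + 3e⁻ → Al, so n(e⁻) = 3 × 0.4707 = 1.412 mol
Q = 1.412 × 96500 = 1.363×10^5 C
t = Q / I = 1.363×10^5 / 9.47 = 14390 s = 240 min

240 min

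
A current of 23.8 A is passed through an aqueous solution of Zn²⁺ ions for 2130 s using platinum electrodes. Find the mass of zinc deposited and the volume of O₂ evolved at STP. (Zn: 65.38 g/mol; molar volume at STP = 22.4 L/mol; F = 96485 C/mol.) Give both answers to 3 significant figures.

17.2 g Zn; 2.94 L O₂

Q = 23.8 × 2130 = 50690 C; n(e⁻) = 50690 / 96485 = 0.5254 mol
Cathode: Zn²⁺ + 2e⁻ → Zn → n(Zn) = 0.5254/2 = 0.2627 mol → 17.2 g
Anode: 2H₂O → O₂ + 4H⁺ + 4e⁻ → n(O₂) = 0.5254/4 = 0.1314 mol → 2.94 L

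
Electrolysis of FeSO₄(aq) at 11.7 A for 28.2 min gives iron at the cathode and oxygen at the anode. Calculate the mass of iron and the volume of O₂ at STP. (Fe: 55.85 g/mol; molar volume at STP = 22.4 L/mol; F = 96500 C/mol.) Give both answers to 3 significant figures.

5.73 g Fe; 1.15 L O₂

Q = 11.7 × 1692 = 19800 C; n(e⁻) = 19800 / 96500 = 0.2052 mol
Cathode: Fe²⁺ + 2e⁻ → Fe → n(Fe) = 0.2052/2 = 0.1026 mol → 5.73 g
Anode: 2H₂O → O₂ + 4H⁺ + 4e⁻ → n(O₂) = 0.2052/4 = 0.05130 mol → 1.15 L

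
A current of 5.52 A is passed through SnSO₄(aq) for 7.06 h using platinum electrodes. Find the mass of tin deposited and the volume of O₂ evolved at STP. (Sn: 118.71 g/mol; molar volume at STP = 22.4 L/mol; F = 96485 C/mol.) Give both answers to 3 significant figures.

Q = 5.52 × 25416 = 1.403×10^5 C; n(e⁻) = 1.403×10^5 / 96485 = 1.454 mol
Cathode: Sn²⁺ + 2e⁻ → Sn → n(Sn) = 1.454/2 = 0.7270 mol → 86.3 g
Anode: 2H₂O → O₂ + 4H⁺ + 4e⁻ → n(O₂) = 1.454/4 = 0.3635 mol → 8.14 L

86.3 g Sn; 8.14 L O₂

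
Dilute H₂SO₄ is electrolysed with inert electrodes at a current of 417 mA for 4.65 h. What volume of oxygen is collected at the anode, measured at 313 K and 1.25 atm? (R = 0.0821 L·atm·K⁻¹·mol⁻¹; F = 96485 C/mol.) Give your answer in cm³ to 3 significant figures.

Q = It = 0.417 × 16740 = 6981 C
n(e⁻) = Q/F = 6981/96485 = 0.07235 mol
2H₂O → O₂ + 4H⁺ + 4e⁻, so n(O₂) = 0.07235 / 4 = 0.01809 mol
V = nRT/P = 0.01809 × 0.0821 × 313 / 1.25 = 0.3719 L
= 372 cm³

372 cm³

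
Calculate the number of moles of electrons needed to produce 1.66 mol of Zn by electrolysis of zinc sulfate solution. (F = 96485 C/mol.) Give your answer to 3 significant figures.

Zn²⁺ + 2e⁻ → Zn, so n(e⁻) = 2 × 1.66 = 3.320 mol

3.32 mol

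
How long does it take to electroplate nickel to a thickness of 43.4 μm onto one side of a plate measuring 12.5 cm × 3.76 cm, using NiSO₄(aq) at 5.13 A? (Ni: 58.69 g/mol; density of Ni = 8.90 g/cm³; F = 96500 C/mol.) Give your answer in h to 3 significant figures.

0.323 h

Plated area = 12.5 × 3.76 = 47.00 cm²
Volume = 47.00 × 43.4×10⁻⁴ cm = 0.2040 cm³
m(Ni) = 0.2040 × 8.90 = 1.816 g
n(Ni) = 1.816 / 58.69 = 0.03094 mol; n(e⁻) = 2 × 0.03094 = 0.06188 mol
Q = 0.06188 × 96500 = 5971 C
t = 5971 / 5.13 = 1164 s = 0.323 h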